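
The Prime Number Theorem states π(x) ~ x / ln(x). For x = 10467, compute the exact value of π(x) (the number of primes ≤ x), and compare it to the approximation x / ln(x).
π(10467) = 1281;  x/ln(x) ≈ 1130.84;  relative error ≈ 11.72%.

Directly count primes up to 10467: π(10467) = 1281. The PNT approximation gives 10467/ln(10467) ≈ 10467/9.25598 ≈ 1130.84. Relative error (π(x) − x/ln(x)) / π(x) ≈ 11.72%; the approximation is known to undercount slightly (Li(x) is a better estimate).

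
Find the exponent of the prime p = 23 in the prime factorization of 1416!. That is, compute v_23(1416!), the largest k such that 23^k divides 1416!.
v_23(1416!) = 63

Legendre's formula: v_p(n!) = Σ_{k ≥ 1} ⌊n / p^k⌋. For p = 23, n = 1416, the terms are:
  ⌊1416/23^1⌋ = ⌊1416/23⌋ = 61
  ⌊1416/23^2⌋ = ⌊1416/529⌋ = 2
(the next term ⌊1416/23^3⌋ = 0, terminating the sum). Summing: v_23(1416!) = 61 + 2 = 63.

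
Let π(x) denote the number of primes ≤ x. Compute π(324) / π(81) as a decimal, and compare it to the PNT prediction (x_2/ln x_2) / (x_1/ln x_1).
π(324)/π(81) = 66/22 ≈ 3.0000;  PNT prediction ≈ 3.0408.

π(81) = 22 and π(324) = 66, so π(324)/π(81) ≈ 3.0000. The PNT-predicted ratio is (324/ln(324)) / (81/ln(81)) ≈ 3.0408. The two agree to within a few percent, as expected.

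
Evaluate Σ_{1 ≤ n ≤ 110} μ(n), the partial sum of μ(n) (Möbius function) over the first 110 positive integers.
Σ_{n ≤ 110} μ(n) = -5

Compute μ(n) for each 1 ≤ n ≤ 110: μ(1) = 1, μ(2) = -1, μ(3) = -1, μ(4) = 0, μ(5) = -1, μ(6) = 1, μ(7) = -1, μ(8) = 0, μ(9) = 0, μ(10) = 1, μ(11) = -1, μ(12) = 0, μ(13) = -1, μ(14) = 1, μ(15) = 1, μ(16) = 0, μ(17) = -1, μ(18) = 0, μ(19) = -1, μ(20) = 0, μ(21) = 1, μ(22) = 1, μ(23) = -1, μ(24) = 0, μ(25) = 0, μ(26) = 1, μ(27) = 0, μ(28) = 0, μ(29) = -1, μ(30) = -1, μ(31) = -1, μ(32) = 0, μ(33) = 1, μ(34) = 1, μ(35) = 1, μ(36) = 0, μ(37) = -1, μ(38) = 1, μ(39) = 1, μ(40) = 0, μ(41) = -1, μ(42) = -1, μ(43) = -1, μ(44) = 0, μ(45) = 0, μ(46) = 1, μ(47) = -1, μ(48) = 0, μ(49) = 0, μ(50) = 0, μ(51) = 1, μ(52) = 0, μ(53) = -1, μ(54) = 0, μ(55) = 1, μ(56) = 0, μ(57) = 1, μ(58) = 1, μ(59) = -1, μ(60) = 0, μ(61) = -1, μ(62) = 1, μ(63) = 0, μ(64) = 0, μ(65) = 1, μ(66) = -1, μ(67) = -1, μ(68) = 0, μ(69) = 1, μ(70) = -1, μ(71) = -1, μ(72) = 0, μ(73) = -1, μ(74) = 1, μ(75) = 0, μ(76) = 0, μ(77) = 1, μ(78) = -1, μ(79) = -1, μ(80) = 0, μ(81) = 0, μ(82) = 1, μ(83) = -1, μ(84) = 0, μ(85) = 1, μ(86) = 1, μ(87) = 1, μ(88) = 0, μ(89) = -1, μ(90) = 0, μ(91) = 1, μ(92) = 0, μ(93) = 1, μ(94) = 1, μ(95) = 1, μ(96) = 0, μ(97) = -1, μ(98) = 0, μ(99) = 0, μ(100) = 0, μ(101) = -1, μ(102) = -1, μ(103) = -1, μ(104) = 0, μ(105) = -1, μ(106) = 1, μ(107) = -1, μ(108) = 0, μ(109) = -1, μ(110) = -1. Summing all 110 values: -5. (Mertens function M(x) = Σ_{n ≤ x} μ(n); on average M(x) should be small (PNT ⟺ M(x) = o(x)).)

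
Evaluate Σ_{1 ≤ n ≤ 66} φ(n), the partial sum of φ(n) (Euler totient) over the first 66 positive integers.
Σ_{n ≤ 66} φ(n) = 1328

Compute φ(n) for each 1 ≤ n ≤ 66: φ(1) = 1, φ(2) = 1, φ(3) = 2, φ(4) = 2, φ(5) = 4, φ(6) = 2, φ(7) = 6, φ(8) = 4, φ(9) = 6, φ(10) = 4, φ(11) = 10, φ(12) = 4, φ(13) = 12, φ(14) = 6, φ(15) = 8, φ(16) = 8, φ(17) = 16, φ(18) = 6, φ(19) = 18, φ(20) = 8, φ(21) = 12, φ(22) = 10, φ(23) = 22, φ(24) = 8, φ(25) = 20, φ(26) = 12, φ(27) = 18, φ(28) = 12, φ(29) = 28, φ(30) = 8, φ(31) = 30, φ(32) = 16, φ(33) = 20, φ(34) = 16, φ(35) = 24, φ(36) = 12, φ(37) = 36, φ(38) = 18, φ(39) = 24, φ(40) = 16, φ(41) = 40, φ(42) = 12, φ(43) = 42, φ(44) = 20, φ(45) = 24, φ(46) = 22, φ(47) = 46, φ(48) = 16, φ(49) = 42, φ(50) = 20, φ(51) = 32, φ(52) = 24, φ(53) = 52, φ(54) = 18, φ(55) = 40, φ(56) = 24, φ(57) = 36, φ(58) = 28, φ(59) = 58, φ(60) = 16, φ(61) = 60, φ(62) = 30, φ(63) = 36, φ(64) = 32, φ(65) = 48, φ(66) = 20. Summing all 66 values: 1328. (Average order: Σ_{n ≤ x} φ(n) ~ (3/π²) x². For x = 66, (3/π²)·66² ≈ 1324.07.)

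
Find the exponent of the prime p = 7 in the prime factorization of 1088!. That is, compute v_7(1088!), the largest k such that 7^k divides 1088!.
v_7(1088!) = 180

Legendre's formula: v_p(n!) = Σ_{k ≥ 1} ⌊n / p^k⌋. For p = 7, n = 1088, the terms are:
  ⌊1088/7^1⌋ = ⌊1088/7⌋ = 155
  ⌊1088/7^2⌋ = ⌊1088/49⌋ = 22
  ⌊1088/7^3⌋ = ⌊1088/343⌋ = 3
(the next term ⌊1088/7^4⌋ = 0, terminating the sum). Summing: v_7(1088!) = 155 + 22 + 3 = 180.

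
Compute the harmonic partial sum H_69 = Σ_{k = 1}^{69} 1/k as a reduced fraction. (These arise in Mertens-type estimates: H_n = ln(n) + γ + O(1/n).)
H_69 = 42409610330030873613929048033/8801320137209899102584580800

Direct summation: H_69 = 1 + 1/2 + ... + 1/69. The least common denominator is lcm(1, ..., 69) = 79211881234889091923261227200; over this denominator the numerator is 79211881234889091923261227200 + 39605940617444545961630613600 + 26403960411629697307753742400 + 19802970308722272980815306800 + 15842376246977818384652245440 + 13201980205814848653876871200 + 11315983033555584560465889600 + 9901485154361136490407653400 + 8801320137209899102584580800 + 7921188123488909192326122720 + 7201080112262644720296475200 + 6600990102907424326938435600 + 6093221633453007071020094400 + 5657991516777792280232944800 + 5280792082325939461550748480 + 4950742577180568245203826700 + 4659522425581711289603601600 + 4400660068604949551292290400 + 4169046380783636417013748800 + 3960594061744454596163061360 + 3771994344518528186821963200 + 3600540056131322360148237600 + 3443994836299525735793966400 + 3300495051453712163469217800 + 3168475249395563676930449088 + 3046610816726503535510047200 + 2933773379069966367528193600 + 2828995758388896140116472400 + 2731444180513416962871076800 + 2640396041162969730775374240 + 2555221975319002965266491200 + 2475371288590284122601913350 + 2400360037420881573432158400 + 2329761212790855644801800800 + 2263196606711116912093177920 + 2200330034302474775646145200 + 2140861654997002484412465600 + 2084523190391818208506874400 + 2031073877817669023673364800 + 1980297030872227298081530680 + 1931997103289977851786859200 + 1885997172259264093410981600 + 1842136772904397486587470400 + 1800270028065661180074118800 + 1760264027441979820516916160 + 1721997418149762867896983200 + 1685359175210406211133217600 + 1650247525726856081734608900 + 1616569004793654937209412800 + 1584237624697781838465224544 + 1553174141860570429867867200 + 1523305408363251767755023600 + 1494563796884699847608702400 + 1466886689534983183764096800 + 1440216022452528944059295040 + 1414497879194448070058236200 + 1389682126927878805671249600 + 1365722090256708481435538400 + 1342574258218459185140020800 + 1320198020581484865387687120 + 1298555430080149047922315200 + 1277610987659501482633245600 + 1257331448172842728940654400 + 1237685644295142061300956675 + 1218644326690601414204018880 + 1200180018710440786716079200 + 1182266884102822267511361600 + 1164880606395427822400900400 + 1147998278766508578597988800 = 381686492970277862525361432297, so H_69 = 381686492970277862525361432297/79211881234889091923261227200; reducing by gcd(381686492970277862525361432297, 79211881234889091923261227200) = 9 gives 42409610330030873613929048033/8801320137209899102584580800 ≈ 4.81855. (The PNT-adjacent estimate ln(69) + γ ≈ 4.81132 matches within O(1/n).)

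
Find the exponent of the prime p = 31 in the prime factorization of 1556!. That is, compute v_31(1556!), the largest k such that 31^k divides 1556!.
v_31(1556!) = 51

Legendre's formula: v_p(n!) = Σ_{k ≥ 1} ⌊n / p^k⌋. For p = 31, n = 1556, the terms are:
  ⌊1556/31^1⌋ = ⌊1556/31⌋ = 50
  ⌊1556/31^2⌋ = ⌊1556/961⌋ = 1
(the next term ⌊1556/31^3⌋ = 0, terminating the sum). Summing: v_31(1556!) = 50 + 1 = 51.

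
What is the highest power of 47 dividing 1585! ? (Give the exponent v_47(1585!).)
v_47(1585!) = 33

Legendre's formula: v_p(n!) = Σ_{k ≥ 1} ⌊n / p^k⌋. For p = 47, n = 1585, the terms are:
  ⌊1585/47^1⌋ = ⌊1585/47⌋ = 33
(the next term ⌊1585/47^2⌋ = 0, terminating the sum). Summing: v_47(1585!) = 33 = 33.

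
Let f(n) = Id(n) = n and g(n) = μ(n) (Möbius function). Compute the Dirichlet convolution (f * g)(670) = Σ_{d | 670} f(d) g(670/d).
(Id * μ)(670) = 264

Divisors of 670: [1, 2, 5, 10, 67, 134, 335, 670]. For each d | 670:
  d = 1: Id(1) · μ(670/1) = 1 · -1 = -1
  d = 2: Id(2) · μ(670/2) = 2 · 1 = 2
  d = 5: Id(5) · μ(670/5) = 5 · 1 = 5
  d = 10: Id(10) · μ(670/10) = 10 · -1 = -10
  d = 67: Id(67) · μ(670/67) = 67 · 1 = 67
  d = 134: Id(134) · μ(670/134) = 134 · -1 = -134
  d = 335: Id(335) · μ(670/335) = 335 · -1 = -335
  d = 670: Id(670) · μ(670/670) = 670 · 1 = 670
Summing: (Id * μ)(670) = -1 + 2 + 5 + -10 + 67 + -134 + -335 + 670 = 264.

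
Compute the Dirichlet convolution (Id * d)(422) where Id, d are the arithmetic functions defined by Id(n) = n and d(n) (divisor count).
(Id * d)(422) = 852

Divisors of 422: [1, 2, 211, 422]. For each d | 422:
  d = 1: Id(1) · d(422/1) = 1 · 4 = 4
  d = 2: Id(2) · d(422/2) = 2 · 2 = 4
  d = 211: Id(211) · d(422/211) = 211 · 2 = 422
  d = 422: Id(422) · d(422/422) = 422 · 1 = 422
Summing: (Id * d)(422) = 4 + 4 + 422 + 422 = 852.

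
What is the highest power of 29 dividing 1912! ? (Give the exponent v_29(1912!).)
v_29(1912!) = 67

Legendre's formula: v_p(n!) = Σ_{k ≥ 1} ⌊n / p^k⌋. For p = 29, n = 1912, the terms are:
  ⌊1912/29^1⌋ = ⌊1912/29⌋ = 65
  ⌊1912/29^2⌋ = ⌊1912/841⌋ = 2
(the next term ⌊1912/29^3⌋ = 0, terminating the sum). Summing: v_29(1912!) = 65 + 2 = 67.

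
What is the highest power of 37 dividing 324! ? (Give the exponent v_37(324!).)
v_37(324!) = 8

Legendre's formula: v_p(n!) = Σ_{k ≥ 1} ⌊n / p^k⌋. For p = 37, n = 324, the terms are:
  ⌊324/37^1⌋ = ⌊324/37⌋ = 8
(the next term ⌊324/37^2⌋ = 0, terminating the sum). Summing: v_37(324!) = 8 = 8.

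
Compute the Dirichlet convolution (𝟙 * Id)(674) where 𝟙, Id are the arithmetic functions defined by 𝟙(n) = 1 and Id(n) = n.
(𝟙 * Id)(674) = 1014

Divisors of 674: [1, 2, 337, 674]. For each d | 674:
  d = 1: 𝟙(1) · Id(674/1) = 1 · 674 = 674
  d = 2: 𝟙(2) · Id(674/2) = 1 · 337 = 337
  d = 337: 𝟙(337) · Id(674/337) = 1 · 2 = 2
  d = 674: 𝟙(674) · Id(674/674) = 1 · 1 = 1
Summing: (𝟙 * Id)(674) = 674 + 337 + 2 + 1 = 1014.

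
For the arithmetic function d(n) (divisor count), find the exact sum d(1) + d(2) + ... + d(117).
Σ_{n ≤ 117} d(n) = 578

Compute d(n) for each 1 ≤ n ≤ 117: d(1) = 1, d(2) = 2, d(3) = 2, d(4) = 3, d(5) = 2, d(6) = 4, d(7) = 2, d(8) = 4, d(9) = 3, d(10) = 4, d(11) = 2, d(12) = 6, d(13) = 2, d(14) = 4, d(15) = 4, d(16) = 5, d(17) = 2, d(18) = 6, d(19) = 2, d(20) = 6, d(21) = 4, d(22) = 4, d(23) = 2, d(24) = 8, d(25) = 3, d(26) = 4, d(27) = 4, d(28) = 6, d(29) = 2, d(30) = 8, d(31) = 2, d(32) = 6, d(33) = 4, d(34) = 4, d(35) = 4, d(36) = 9, d(37) = 2, d(38) = 4, d(39) = 4, d(40) = 8, d(41) = 2, d(42) = 8, d(43) = 2, d(44) = 6, d(45) = 6, d(46) = 4, d(47) = 2, d(48) = 10, d(49) = 3, d(50) = 6, d(51) = 4, d(52) = 6, d(53) = 2, d(54) = 8, d(55) = 4, d(56) = 8, d(57) = 4, d(58) = 4, d(59) = 2, d(60) = 12, d(61) = 2, d(62) = 4, d(63) = 6, d(64) = 7, d(65) = 4, d(66) = 8, d(67) = 2, d(68) = 6, d(69) = 4, d(70) = 8, d(71) = 2, d(72) = 12, d(73) = 2, d(74) = 4, d(75) = 6, d(76) = 6, d(77) = 4, d(78) = 8, d(79) = 2, d(80) = 10, d(81) = 5, d(82) = 4, d(83) = 2, d(84) = 12, d(85) = 4, d(86) = 4, d(87) = 4, d(88) = 8, d(89) = 2, d(90) = 12, d(91) = 4, d(92) = 6, d(93) = 4, d(94) = 4, d(95) = 4, d(96) = 12, d(97) = 2, d(98) = 6, d(99) = 6, d(100) = 9, d(101) = 2, d(102) = 8, d(103) = 2, d(104) = 8, d(105) = 8, d(106) = 4, d(107) = 2, d(108) = 12, d(109) = 2, d(110) = 8, d(111) = 4, d(112) = 10, d(113) = 2, d(114) = 8, d(115) = 4, d(116) = 6, d(117) = 6. Summing all 117 values: 578. (Dirichlet's divisor formula: Σ_{n ≤ x} d(n) = x ln(x) + (2γ − 1) x + O(√x). For x = 117, the asymptotic estimate is ≈ 575.24.)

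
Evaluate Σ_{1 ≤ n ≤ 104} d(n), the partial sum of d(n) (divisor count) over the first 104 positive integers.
Σ_{n ≤ 104} d(n) = 502

Compute d(n) for each 1 ≤ n ≤ 104: d(1) = 1, d(2) = 2, d(3) = 2, d(4) = 3, d(5) = 2, d(6) = 4, d(7) = 2, d(8) = 4, d(9) = 3, d(10) = 4, d(11) = 2, d(12) = 6, d(13) = 2, d(14) = 4, d(15) = 4, d(16) = 5, d(17) = 2, d(18) = 6, d(19) = 2, d(20) = 6, d(21) = 4, d(22) = 4, d(23) = 2, d(24) = 8, d(25) = 3, d(26) = 4, d(27) = 4, d(28) = 6, d(29) = 2, d(30) = 8, d(31) = 2, d(32) = 6, d(33) = 4, d(34) = 4, d(35) = 4, d(36) = 9, d(37) = 2, d(38) = 4, d(39) = 4, d(40) = 8, d(41) = 2, d(42) = 8, d(43) = 2, d(44) = 6, d(45) = 6, d(46) = 4, d(47) = 2, d(48) = 10, d(49) = 3, d(50) = 6, d(51) = 4, d(52) = 6, d(53) = 2, d(54) = 8, d(55) = 4, d(56) = 8, d(57) = 4, d(58) = 4, d(59) = 2, d(60) = 12, d(61) = 2, d(62) = 4, d(63) = 6, d(64) = 7, d(65) = 4, d(66) = 8, d(67) = 2, d(68) = 6, d(69) = 4, d(70) = 8, d(71) = 2, d(72) = 12, d(73) = 2, d(74) = 4, d(75) = 6, d(76) = 6, d(77) = 4, d(78) = 8, d(79) = 2, d(80) = 10, d(81) = 5, d(82) = 4, d(83) = 2, d(84) = 12, d(85) = 4, d(86) = 4, d(87) = 4, d(88) = 8, d(89) = 2, d(90) = 12, d(91) = 4, d(92) = 6, d(93) = 4, d(94) = 4, d(95) = 4, d(96) = 12, d(97) = 2, d(98) = 6, d(99) = 6, d(100) = 9, d(101) = 2, d(102) = 8, d(103) = 2, d(104) = 8. Summing all 104 values: 502. (Dirichlet's divisor formula: Σ_{n ≤ x} d(n) = x ln(x) + (2γ − 1) x + O(√x). For x = 104, the asymptotic estimate is ≈ 499.08.)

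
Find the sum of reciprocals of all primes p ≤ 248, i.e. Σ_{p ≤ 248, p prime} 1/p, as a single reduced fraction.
Σ 1/p = 506873196134241441348690763593294873492730445394823722837469097176314709804649267964680634478659521/256041159035492609053110100510385311995538591998443060216114576417920917800321526504084465112487730

π(248) = 53, so the primes ≤ 248 are [2, 3, 5, 7, 11, 13, 17, 19, 23, 29, 31, 37, 41, 43, 47, 53, 59, 61, 67, 71, 73, 79, 83, 89, 97, 101, 103, 107, 109, 113, 127, 131, 137, 139, 149, 151, 157, 163, 167, 173, 179, 181, 191, 193, 197, 199, 211, 223, 227, 229, 233, 239, 241]. Summing 1/p over these primes: 506873196134241441348690763593294873492730445394823722837469097176314709804649267964680634478659521/256041159035492609053110100510385311995538591998443060216114576417920917800321526504084465112487730 ≈ 1.9797. Mertens estimate ln ln(248) + 0.2615 ≈ 1.9687.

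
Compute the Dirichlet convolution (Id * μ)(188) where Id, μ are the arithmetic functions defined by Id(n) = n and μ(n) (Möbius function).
(Id * μ)(188) = 92

Divisors of 188: [1, 2, 4, 47, 94, 188]. For each d | 188:
  d = 1: Id(1) · μ(188/1) = 1 · 0 = 0
  d = 2: Id(2) · μ(188/2) = 2 · 1 = 2
  d = 4: Id(4) · μ(188/4) = 4 · -1 = -4
  d = 47: Id(47) · μ(188/47) = 47 · 0 = 0
  d = 94: Id(94) · μ(188/94) = 94 · -1 = -94
  d = 188: Id(188) · μ(188/188) = 188 · 1 = 188
Summing: (Id * μ)(188) = 0 + 2 + -4 + 0 + -94 + 188 = 92.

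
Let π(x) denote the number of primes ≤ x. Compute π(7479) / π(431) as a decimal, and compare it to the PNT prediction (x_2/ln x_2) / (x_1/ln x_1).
π(7479)/π(431) = 946/83 ≈ 11.3976;  PNT prediction ≈ 11.8010.

π(431) = 83 and π(7479) = 946, so π(7479)/π(431) ≈ 11.3976. The PNT-predicted ratio is (7479/ln(7479)) / (431/ln(431)) ≈ 11.8010. The two agree to within a few percent, as expected.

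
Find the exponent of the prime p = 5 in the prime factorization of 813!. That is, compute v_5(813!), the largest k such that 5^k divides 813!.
v_5(813!) = 201

Legendre's formula: v_p(n!) = Σ_{k ≥ 1} ⌊n / p^k⌋. For p = 5, n = 813, the terms are:
  ⌊813/5^1⌋ = ⌊813/5⌋ = 162
  ⌊813/5^2⌋ = ⌊813/25⌋ = 32
  ⌊813/5^3⌋ = ⌊813/125⌋ = 6
  ⌊813/5^4⌋ = ⌊813/625⌋ = 1
(the next term ⌊813/5^5⌋ = 0, terminating the sum). Summing: v_5(813!) = 162 + 32 + 6 + 1 = 201.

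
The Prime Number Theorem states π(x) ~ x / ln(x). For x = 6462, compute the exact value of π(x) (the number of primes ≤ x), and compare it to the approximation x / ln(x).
π(6462) = 838;  x/ln(x) ≈ 736.52;  relative error ≈ 12.11%.

Directly count primes up to 6462: π(6462) = 838. The PNT approximation gives 6462/ln(6462) ≈ 6462/8.77369 ≈ 736.52. Relative error (π(x) − x/ln(x)) / π(x) ≈ 12.11%; the approximation is known to undercount slightly (Li(x) is a better estimate).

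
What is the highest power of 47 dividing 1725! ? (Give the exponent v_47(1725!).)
v_47(1725!) = 36

Legendre's formula: v_p(n!) = Σ_{k ≥ 1} ⌊n / p^k⌋. For p = 47, n = 1725, the terms are:
  ⌊1725/47^1⌋ = ⌊1725/47⌋ = 36
(the next term ⌊1725/47^2⌋ = 0, terminating the sum). Summing: v_47(1725!) = 36 = 36.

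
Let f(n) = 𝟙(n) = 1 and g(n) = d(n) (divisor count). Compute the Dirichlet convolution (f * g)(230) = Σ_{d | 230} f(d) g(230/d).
(𝟙 * d)(230) = 27

Divisors of 230: [1, 2, 5, 10, 23, 46, 115, 230]. For each d | 230:
  d = 1: 𝟙(1) · d(230/1) = 1 · 8 = 8
  d = 2: 𝟙(2) · d(230/2) = 1 · 4 = 4
  d = 5: 𝟙(5) · d(230/5) = 1 · 4 = 4
  d = 10: 𝟙(10) · d(230/10) = 1 · 2 = 2
  d = 23: 𝟙(23) · d(230/23) = 1 · 4 = 4
  d = 46: 𝟙(46) · d(230/46) = 1 · 2 = 2
  d = 115: 𝟙(115) · d(230/115) = 1 · 2 = 2
  d = 230: 𝟙(230) · d(230/230) = 1 · 1 = 1
Summing: (𝟙 * d)(230) = 8 + 4 + 4 + 2 + 4 + 2 + 2 + 1 = 27.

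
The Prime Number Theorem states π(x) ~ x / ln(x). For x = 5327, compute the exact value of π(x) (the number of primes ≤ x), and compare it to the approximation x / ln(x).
π(5327) = 705;  x/ln(x) ≈ 620.82;  relative error ≈ 11.94%.

Directly count primes up to 5327: π(5327) = 705. The PNT approximation gives 5327/ln(5327) ≈ 5327/8.58054 ≈ 620.82. Relative error (π(x) − x/ln(x)) / π(x) ≈ 11.94%; the approximation is known to undercount slightly (Li(x) is a better estimate).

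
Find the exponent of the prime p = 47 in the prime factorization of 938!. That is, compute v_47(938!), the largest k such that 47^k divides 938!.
v_47(938!) = 19

Legendre's formula: v_p(n!) = Σ_{k ≥ 1} ⌊n / p^k⌋. For p = 47, n = 938, the terms are:
  ⌊938/47^1⌋ = ⌊938/47⌋ = 19
(the next term ⌊938/47^2⌋ = 0, terminating the sum). Summing: v_47(938!) = 19 = 19.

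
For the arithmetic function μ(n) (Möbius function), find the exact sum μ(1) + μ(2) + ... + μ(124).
Σ_{n ≤ 124} μ(n) = -1

Compute μ(n) for each 1 ≤ n ≤ 124: μ(1) = 1, μ(2) = -1, μ(3) = -1, μ(4) = 0, μ(5) = -1, μ(6) = 1, μ(7) = -1, μ(8) = 0, μ(9) = 0, μ(10) = 1, μ(11) = -1, μ(12) = 0, μ(13) = -1, μ(14) = 1, μ(15) = 1, μ(16) = 0, μ(17) = -1, μ(18) = 0, μ(19) = -1, μ(20) = 0, μ(21) = 1, μ(22) = 1, μ(23) = -1, μ(24) = 0, μ(25) = 0, μ(26) = 1, μ(27) = 0, μ(28) = 0, μ(29) = -1, μ(30) = -1, μ(31) = -1, μ(32) = 0, μ(33) = 1, μ(34) = 1, μ(35) = 1, μ(36) = 0, μ(37) = -1, μ(38) = 1, μ(39) = 1, μ(40) = 0, μ(41) = -1, μ(42) = -1, μ(43) = -1, μ(44) = 0, μ(45) = 0, μ(46) = 1, μ(47) = -1, μ(48) = 0, μ(49) = 0, μ(50) = 0, μ(51) = 1, μ(52) = 0, μ(53) = -1, μ(54) = 0, μ(55) = 1, μ(56) = 0, μ(57) = 1, μ(58) = 1, μ(59) = -1, μ(60) = 0, μ(61) = -1, μ(62) = 1, μ(63) = 0, μ(64) = 0, μ(65) = 1, μ(66) = -1, μ(67) = -1, μ(68) = 0, μ(69) = 1, μ(70) = -1, μ(71) = -1, μ(72) = 0, μ(73) = -1, μ(74) = 1, μ(75) = 0, μ(76) = 0, μ(77) = 1, μ(78) = -1, μ(79) = -1, μ(80) = 0, μ(81) = 0, μ(82) = 1, μ(83) = -1, μ(84) = 0, μ(85) = 1, μ(86) = 1, μ(87) = 1, μ(88) = 0, μ(89) = -1, μ(90) = 0, μ(91) = 1, μ(92) = 0, μ(93) = 1, μ(94) = 1, μ(95) = 1, μ(96) = 0, μ(97) = -1, μ(98) = 0, μ(99) = 0, μ(100) = 0, μ(101) = -1, μ(102) = -1, μ(103) = -1, μ(104) = 0, μ(105) = -1, μ(106) = 1, μ(107) = -1, μ(108) = 0, μ(109) = -1, μ(110) = -1, μ(111) = 1, μ(112) = 0, μ(113) = -1, μ(114) = -1, μ(115) = 1, μ(116) = 0, μ(117) = 0, μ(118) = 1, μ(119) = 1, μ(120) = 0, μ(121) = 0, μ(122) = 1, μ(123) = 1, μ(124) = 0. Summing all 124 values: -1. (Mertens function M(x) = Σ_{n ≤ x} μ(n); on average M(x) should be small (PNT ⟺ M(x) = o(x)).)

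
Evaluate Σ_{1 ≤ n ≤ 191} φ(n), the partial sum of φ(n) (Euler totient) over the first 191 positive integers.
Σ_{n ≤ 191} φ(n) = 11166

Compute φ(n) for each 1 ≤ n ≤ 191: φ(1) = 1, φ(2) = 1, φ(3) = 2, φ(4) = 2, φ(5) = 4, φ(6) = 2, φ(7) = 6, φ(8) = 4, φ(9) = 6, φ(10) = 4, φ(11) = 10, φ(12) = 4, φ(13) = 12, φ(14) = 6, φ(15) = 8, φ(16) = 8, φ(17) = 16, φ(18) = 6, φ(19) = 18, φ(20) = 8, φ(21) = 12, φ(22) = 10, φ(23) = 22, φ(24) = 8, φ(25) = 20, φ(26) = 12, φ(27) = 18, φ(28) = 12, φ(29) = 28, φ(30) = 8, φ(31) = 30, φ(32) = 16, φ(33) = 20, φ(34) = 16, φ(35) = 24, φ(36) = 12, φ(37) = 36, φ(38) = 18, φ(39) = 24, φ(40) = 16, φ(41) = 40, φ(42) = 12, φ(43) = 42, φ(44) = 20, φ(45) = 24, φ(46) = 22, φ(47) = 46, φ(48) = 16, φ(49) = 42, φ(50) = 20, φ(51) = 32, φ(52) = 24, φ(53) = 52, φ(54) = 18, φ(55) = 40, φ(56) = 24, φ(57) = 36, φ(58) = 28, φ(59) = 58, φ(60) = 16, φ(61) = 60, φ(62) = 30, φ(63) = 36, φ(64) = 32, φ(65) = 48, φ(66) = 20, φ(67) = 66, φ(68) = 32, φ(69) = 44, φ(70) = 24, φ(71) = 70, φ(72) = 24, φ(73) = 72, φ(74) = 36, φ(75) = 40, φ(76) = 36, φ(77) = 60, φ(78) = 24, φ(79) = 78, φ(80) = 32, φ(81) = 54, φ(82) = 40, φ(83) = 82, φ(84) = 24, φ(85) = 64, φ(86) = 42, φ(87) = 56, φ(88) = 40, φ(89) = 88, φ(90) = 24, φ(91) = 72, φ(92) = 44, φ(93) = 60, φ(94) = 46, φ(95) = 72, φ(96) = 32, φ(97) = 96, φ(98) = 42, φ(99) = 60, φ(100) = 40, φ(101) = 100, φ(102) = 32, φ(103) = 102, φ(104) = 48, φ(105) = 48, φ(106) = 52, φ(107) = 106, φ(108) = 36, φ(109) = 108, φ(110) = 40, φ(111) = 72, φ(112) = 48, φ(113) = 112, φ(114) = 36, φ(115) = 88, φ(116) = 56, φ(117) = 72, φ(118) = 58, φ(119) = 96, φ(120) = 32, φ(121) = 110, φ(122) = 60, φ(123) = 80, φ(124) = 60, φ(125) = 100, φ(126) = 36, φ(127) = 126, φ(128) = 64, φ(129) = 84, φ(130) = 48, φ(131) = 130, φ(132) = 40, φ(133) = 108, φ(134) = 66, φ(135) = 72, φ(136) = 64, φ(137) = 136, φ(138) = 44, φ(139) = 138, φ(140) = 48, φ(141) = 92, φ(142) = 70, φ(143) = 120, φ(144) = 48, φ(145) = 112, φ(146) = 72, φ(147) = 84, φ(148) = 72, φ(149) = 148, φ(150) = 40, φ(151) = 150, φ(152) = 72, φ(153) = 96, φ(154) = 60, φ(155) = 120, φ(156) = 48, φ(157) = 156, φ(158) = 78, φ(159) = 104, φ(160) = 64, φ(161) = 132, φ(162) = 54, φ(163) = 162, φ(164) = 80, φ(165) = 80, φ(166) = 82, φ(167) = 166, φ(168) = 48, φ(169) = 156, φ(170) = 64, φ(171) = 108, φ(172) = 84, φ(173) = 172, φ(174) = 56, φ(175) = 120, φ(176) = 80, φ(177) = 116, φ(178) = 88, φ(179) = 178, φ(180) = 48, φ(181) = 180, φ(182) = 72, φ(183) = 120, φ(184) = 88, φ(185) = 144, φ(186) = 60, φ(187) = 160, φ(188) = 92, φ(189) = 108, φ(190) = 72, φ(191) = 190. Summing all 191 values: 11166. (Average order: Σ_{n ≤ x} φ(n) ~ (3/π²) x². For x = 191, (3/π²)·191² ≈ 11088.89.)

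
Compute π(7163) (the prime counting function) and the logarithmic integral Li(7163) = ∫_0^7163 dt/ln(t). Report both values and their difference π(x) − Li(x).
π(7163) = 916;  Li(7163) ≈ 932.72;  π(x) − Li(x) ≈ -16.72.

Direct count of primes ≤ 7163 gives π(7163) = 916. Numerical evaluation of the logarithmic integral gives Li(7163) ≈ 932.72. The difference π(x) − Li(x) ≈ -16.72 is typically negative for small/moderate x (Li(x) overestimates), though Littlewood's theorem shows this sign changes infinitely often.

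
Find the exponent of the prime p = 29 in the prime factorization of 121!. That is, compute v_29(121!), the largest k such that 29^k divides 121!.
v_29(121!) = 4

Legendre's formula: v_p(n!) = Σ_{k ≥ 1} ⌊n / p^k⌋. For p = 29, n = 121, the terms are:
  ⌊121/29^1⌋ = ⌊121/29⌋ = 4
(the next term ⌊121/29^2⌋ = 0, terminating the sum). Summing: v_29(121!) = 4 = 4.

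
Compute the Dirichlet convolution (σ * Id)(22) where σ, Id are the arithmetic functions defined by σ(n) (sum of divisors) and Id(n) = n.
(σ * Id)(22) = 115

Divisors of 22: [1, 2, 11, 22]. For each d | 22:
  d = 1: σ(1) · Id(22/1) = 1 · 22 = 22
  d = 2: σ(2) · Id(22/2) = 3 · 11 = 33
  d = 11: σ(11) · Id(22/11) = 12 · 2 = 24
  d = 22: σ(22) · Id(22/22) = 36 · 1 = 36
Summing: (σ * Id)(22) = 22 + 33 + 24 + 36 = 115.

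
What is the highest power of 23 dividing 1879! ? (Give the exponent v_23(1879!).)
v_23(1879!) = 84

Legendre's formula: v_p(n!) = Σ_{k ≥ 1} ⌊n / p^k⌋. For p = 23, n = 1879, the terms are:
  ⌊1879/23^1⌋ = ⌊1879/23⌋ = 81
  ⌊1879/23^2⌋ = ⌊1879/529⌋ = 3
(the next term ⌊1879/23^3⌋ = 0, terminating the sum). Summing: v_23(1879!) = 81 + 3 = 84.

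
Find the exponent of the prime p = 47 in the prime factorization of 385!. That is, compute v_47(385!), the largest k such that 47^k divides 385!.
v_47(385!) = 8

Legendre's formula: v_p(n!) = Σ_{k ≥ 1} ⌊n / p^k⌋. For p = 47, n = 385, the terms are:
  ⌊385/47^1⌋ = ⌊385/47⌋ = 8
(the next term ⌊385/47^2⌋ = 0, terminating the sum). Summing: v_47(385!) = 8 = 8.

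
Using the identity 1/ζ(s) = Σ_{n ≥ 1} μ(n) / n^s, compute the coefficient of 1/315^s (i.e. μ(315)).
μ(315) = 0

Factor n = 315 = 3^2 · 5 · 7. μ(n) = 0 if any exponent ≥ 2 (not squarefree); otherwise μ(n) = (−1)^{ω(n)} where ω(n) is the number of distinct prime factors. Applying: μ(315) = 0.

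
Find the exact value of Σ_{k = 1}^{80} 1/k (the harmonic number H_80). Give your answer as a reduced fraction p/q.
H_80 = 4880292608058024066886120358155997/982844219842241906412811281988800

Direct summation: H_80 = 1 + 1/2 + ... + 1/80. The least common denominator is lcm(1, ..., 80) = 32433859254793982911622772305630400; over this denominator the numerator is 32433859254793982911622772305630400 + 16216929627396991455811386152815200 + 10811286418264660970540924101876800 + 8108464813698495727905693076407600 + 6486771850958796582324554461126080 + 5405643209132330485270462050938400 + 4633408464970568987374681757947200 + 4054232406849247863952846538203800 + 3603762139421553656846974700625600 + 3243385925479398291162277230563040 + 2948532659526725719238433845966400 + 2702821604566165242635231025469200 + 2494912250368767916278674792740800 + 2316704232485284493687340878973600 + 2162257283652932194108184820375360 + 2027116203424623931976423269101900 + 1907874073811410759507221900331200 + 1801881069710776828423487350312800 + 1707045223936525416401198542401600 + 1621692962739699145581138615281520 + 1544469488323522995791560585982400 + 1474266329763362859619216922983200 + 1410167793686694909200990100244800 + 1351410802283082621317615512734600 + 1297354370191759316464910892225216 + 1247456125184383958139337396370400 + 1201254046473851218948991566875200 + 1158352116242642246843670439486800 + 1118408939820482169366302493297600 + 1081128641826466097054092410187680 + 1046253524348192997149121687278400 + 1013558101712311965988211634550950 + 982844219842241906412811281988800 + 953937036905705379753610950165600 + 926681692994113797474936351589440 + 900940534855388414211743675156400 + 876590790670107646260074927179200 + 853522611968262708200599271200800 + 831637416789589305426224930913600 + 810846481369849572790569307640760 + 791069737921804461259092007454400 + 772234744161761497895780292991200 + 754275796623115881665645867572800 + 737133164881681429809608461491600 + 720752427884310731369394940125120 + 705083896843347454600495050122400 + 690082111804127295991973878843200 + 675705401141541310658807756367300 + 661915494995795569624954536849600 + 648677185095879658232455446112608 + 635958024603803586502407300110400 + 623728062592191979069668698185200 + 611959608581018545502316458596800 + 600627023236925609474495783437600 + 589706531905345143847686769193280 + 579176058121321123421835219743400 + 569015074645508472133732847467200 + 559204469910241084683151246648800 + 549726428047355642569877496705600 + 540564320913233048527046205093840 + 531702610734327588715127414846400 + 523126762174096498574560843639200 + 514823162774507665263853528660800 + 506779050856155982994105817275475 + 498982450073753583255734958548160 + 491422109921120953206405640994400 + 484087451564089297188399586651200 + 476968518452852689876805475082800 + 470055931228898303066996700081600 + 463340846497056898737468175794720 + 456814919081605393121447497262400 + 450470267427694207105871837578200 + 444299441846492916597572223364800 + 438295395335053823130037463589600 + 432451456730586438821636964075072 + 426761305984131354100299635600400 + 421218951360960817034061977995200 + 415818708394794652713112465456800 + 410555180440430163438262940577600 + 405423240684924786395284653820380 = 161049656065914794207241971819147901, so H_80 = 161049656065914794207241971819147901/32433859254793982911622772305630400; reducing by gcd(161049656065914794207241971819147901, 32433859254793982911622772305630400) = 33 gives 4880292608058024066886120358155997/982844219842241906412811281988800 ≈ 4.96548. (The PNT-adjacent estimate ln(80) + γ ≈ 4.95924 matches within O(1/n).)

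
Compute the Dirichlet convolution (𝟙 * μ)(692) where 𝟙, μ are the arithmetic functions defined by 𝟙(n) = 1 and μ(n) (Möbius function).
(𝟙 * μ)(692) = 0

Divisors of 692: [1, 2, 4, 173, 346, 692]. For each d | 692:
  d = 1: 𝟙(1) · μ(692/1) = 1 · 0 = 0
  d = 2: 𝟙(2) · μ(692/2) = 1 · 1 = 1
  d = 4: 𝟙(4) · μ(692/4) = 1 · -1 = -1
  d = 173: 𝟙(173) · μ(692/173) = 1 · 0 = 0
  d = 346: 𝟙(346) · μ(692/346) = 1 · -1 = -1
  d = 692: 𝟙(692) · μ(692/692) = 1 · 1 = 1
Summing: (𝟙 * μ)(692) = 0 + 1 + -1 + 0 + -1 + 1 = 0.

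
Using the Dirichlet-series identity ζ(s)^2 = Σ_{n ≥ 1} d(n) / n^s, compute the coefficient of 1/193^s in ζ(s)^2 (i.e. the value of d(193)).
d(193) = 2

ζ(s)^2 = (Σ 1/m^s)(Σ 1/k^s). The coefficient of 1/n^s in the product is the number of ordered pairs (m, k) with mk = n, which equals d(n). For n = 193, divisors are [1, 193], so d(193) = 2.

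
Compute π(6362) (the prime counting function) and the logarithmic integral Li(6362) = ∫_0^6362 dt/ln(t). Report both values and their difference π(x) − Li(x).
π(6362) = 829;  Li(6362) ≈ 841.88;  π(x) − Li(x) ≈ -12.88.

Direct count of primes ≤ 6362 gives π(6362) = 829. Numerical evaluation of the logarithmic integral gives Li(6362) ≈ 841.88. The difference π(x) − Li(x) ≈ -12.88 is typically negative for small/moderate x (Li(x) overestimates), though Littlewood's theorem shows this sign changes infinitely often.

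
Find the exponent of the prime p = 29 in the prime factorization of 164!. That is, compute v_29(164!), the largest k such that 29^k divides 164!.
v_29(164!) = 5

Legendre's formula: v_p(n!) = Σ_{k ≥ 1} ⌊n / p^k⌋. For p = 29, n = 164, the terms are:
  ⌊164/29^1⌋ = ⌊164/29⌋ = 5
(the next term ⌊164/29^2⌋ = 0, terminating the sum). Summing: v_29(164!) = 5 = 5.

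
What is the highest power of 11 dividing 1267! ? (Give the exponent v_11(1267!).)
v_11(1267!) = 125

Legendre's formula: v_p(n!) = Σ_{k ≥ 1} ⌊n / p^k⌋. For p = 11, n = 1267, the terms are:
  ⌊1267/11^1⌋ = ⌊1267/11⌋ = 115
  ⌊1267/11^2⌋ = ⌊1267/121⌋ = 10
(the next term ⌊1267/11^3⌋ = 0, terminating the sum). Summing: v_11(1267!) = 115 + 10 = 125.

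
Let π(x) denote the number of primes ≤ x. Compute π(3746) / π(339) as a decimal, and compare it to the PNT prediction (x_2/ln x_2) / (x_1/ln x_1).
π(3746)/π(339) = 522/68 ≈ 7.6765;  PNT prediction ≈ 7.8239.

π(339) = 68 and π(3746) = 522, so π(3746)/π(339) ≈ 7.6765. The PNT-predicted ratio is (3746/ln(3746)) / (339/ln(339)) ≈ 7.8239. The two agree to within a few percent, as expected.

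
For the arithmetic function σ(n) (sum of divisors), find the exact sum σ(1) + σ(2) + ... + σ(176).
Σ_{n ≤ 176} σ(n) = 25584

Compute σ(n) for each 1 ≤ n ≤ 176: σ(1) = 1, σ(2) = 3, σ(3) = 4, σ(4) = 7, σ(5) = 6, σ(6) = 12, σ(7) = 8, σ(8) = 15, σ(9) = 13, σ(10) = 18, σ(11) = 12, σ(12) = 28, σ(13) = 14, σ(14) = 24, σ(15) = 24, σ(16) = 31, σ(17) = 18, σ(18) = 39, σ(19) = 20, σ(20) = 42, σ(21) = 32, σ(22) = 36, σ(23) = 24, σ(24) = 60, σ(25) = 31, σ(26) = 42, σ(27) = 40, σ(28) = 56, σ(29) = 30, σ(30) = 72, σ(31) = 32, σ(32) = 63, σ(33) = 48, σ(34) = 54, σ(35) = 48, σ(36) = 91, σ(37) = 38, σ(38) = 60, σ(39) = 56, σ(40) = 90, σ(41) = 42, σ(42) = 96, σ(43) = 44, σ(44) = 84, σ(45) = 78, σ(46) = 72, σ(47) = 48, σ(48) = 124, σ(49) = 57, σ(50) = 93, σ(51) = 72, σ(52) = 98, σ(53) = 54, σ(54) = 120, σ(55) = 72, σ(56) = 120, σ(57) = 80, σ(58) = 90, σ(59) = 60, σ(60) = 168, σ(61) = 62, σ(62) = 96, σ(63) = 104, σ(64) = 127, σ(65) = 84, σ(66) = 144, σ(67) = 68, σ(68) = 126, σ(69) = 96, σ(70) = 144, σ(71) = 72, σ(72) = 195, σ(73) = 74, σ(74) = 114, σ(75) = 124, σ(76) = 140, σ(77) = 96, σ(78) = 168, σ(79) = 80, σ(80) = 186, σ(81) = 121, σ(82) = 126, σ(83) = 84, σ(84) = 224, σ(85) = 108, σ(86) = 132, σ(87) = 120, σ(88) = 180, σ(89) = 90, σ(90) = 234, σ(91) = 112, σ(92) = 168, σ(93) = 128, σ(94) = 144, σ(95) = 120, σ(96) = 252, σ(97) = 98, σ(98) = 171, σ(99) = 156, σ(100) = 217, σ(101) = 102, σ(102) = 216, σ(103) = 104, σ(104) = 210, σ(105) = 192, σ(106) = 162, σ(107) = 108, σ(108) = 280, σ(109) = 110, σ(110) = 216, σ(111) = 152, σ(112) = 248, σ(113) = 114, σ(114) = 240, σ(115) = 144, σ(116) = 210, σ(117) = 182, σ(118) = 180, σ(119) = 144, σ(120) = 360, σ(121) = 133, σ(122) = 186, σ(123) = 168, σ(124) = 224, σ(125) = 156, σ(126) = 312, σ(127) = 128, σ(128) = 255, σ(129) = 176, σ(130) = 252, σ(131) = 132, σ(132) = 336, σ(133) = 160, σ(134) = 204, σ(135) = 240, σ(136) = 270, σ(137) = 138, σ(138) = 288, σ(139) = 140, σ(140) = 336, σ(141) = 192, σ(142) = 216, σ(143) = 168, σ(144) = 403, σ(145) = 180, σ(146) = 222, σ(147) = 228, σ(148) = 266, σ(149) = 150, σ(150) = 372, σ(151) = 152, σ(152) = 300, σ(153) = 234, σ(154) = 288, σ(155) = 192, σ(156) = 392, σ(157) = 158, σ(158) = 240, σ(159) = 216, σ(160) = 378, σ(161) = 192, σ(162) = 363, σ(163) = 164, σ(164) = 294, σ(165) = 288, σ(166) = 252, σ(167) = 168, σ(168) = 480, σ(169) = 183, σ(170) = 324, σ(171) = 260, σ(172) = 308, σ(173) = 174, σ(174) = 360, σ(175) = 248, σ(176) = 372. Summing all 176 values: 25584. (Average order: Σ_{n ≤ x} σ(n) ~ (π²/12) x². For x = 176, (π²/12)·176² ≈ 25476.74.)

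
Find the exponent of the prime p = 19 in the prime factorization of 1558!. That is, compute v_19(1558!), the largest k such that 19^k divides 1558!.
v_19(1558!) = 86

Legendre's formula: v_p(n!) = Σ_{k ≥ 1} ⌊n / p^k⌋. For p = 19, n = 1558, the terms are:
  ⌊1558/19^1⌋ = ⌊1558/19⌋ = 82
  ⌊1558/19^2⌋ = ⌊1558/361⌋ = 4
(the next term ⌊1558/19^3⌋ = 0, terminating the sum). Summing: v_19(1558!) = 82 + 4 = 86.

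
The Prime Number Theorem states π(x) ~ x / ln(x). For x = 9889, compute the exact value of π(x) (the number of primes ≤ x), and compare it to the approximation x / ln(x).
π(9889) = 1220;  x/ln(x) ≈ 1074.99;  relative error ≈ 11.89%.

Directly count primes up to 9889: π(9889) = 1220. The PNT approximation gives 9889/ln(9889) ≈ 9889/9.19918 ≈ 1074.99. Relative error (π(x) − x/ln(x)) / π(x) ≈ 11.89%; the approximation is known to undercount slightly (Li(x) is a better estimate).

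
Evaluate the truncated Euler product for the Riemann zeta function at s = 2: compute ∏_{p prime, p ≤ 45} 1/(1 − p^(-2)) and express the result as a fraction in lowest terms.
∏ = 1688189817927745147112851/1030750286035260801024000

The primes p ≤ 45 are [2, 3, 5, 7, 11, 13, 17, 19, 23, 29, 31, 37, 41, 43]. For each prime, (1 − 1/p^2)^(-1) = p^2 / (p^2 − 1). The product is (1 − 1/2^2)^(-1), (1 − 1/3^2)^(-1), (1 − 1/5^2)^(-1), (1 − 1/7^2)^(-1), (1 − 1/11^2)^(-1), (1 − 1/13^2)^(-1), (1 − 1/17^2)^(-1), (1 − 1/19^2)^(-1), (1 − 1/23^2)^(-1), (1 − 1/29^2)^(-1), (1 − 1/31^2)^(-1), (1 − 1/37^2)^(-1), (1 − 1/41^2)^(-1), (1 − 1/43^2)^(-1) = ∏ p^2 / (p^2 − 1) = 1688189817927745147112851/1030750286035260801024000.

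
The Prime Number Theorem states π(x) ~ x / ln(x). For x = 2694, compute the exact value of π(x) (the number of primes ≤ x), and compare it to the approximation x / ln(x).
π(2694) = 392;  x/ln(x) ≈ 341.07;  relative error ≈ 12.99%.

Directly count primes up to 2694: π(2694) = 392. The PNT approximation gives 2694/ln(2694) ≈ 2694/7.89878 ≈ 341.07. Relative error (π(x) − x/ln(x)) / π(x) ≈ 12.99%; the approximation is known to undercount slightly (Li(x) is a better estimate).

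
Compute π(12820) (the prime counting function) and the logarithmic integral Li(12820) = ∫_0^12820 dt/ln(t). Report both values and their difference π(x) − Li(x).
π(12820) = 1527;  Li(12820) ≈ 1548.09;  π(x) − Li(x) ≈ -21.09.

Direct count of primes ≤ 12820 gives π(12820) = 1527. Numerical evaluation of the logarithmic integral gives Li(12820) ≈ 1548.09. The difference π(x) − Li(x) ≈ -21.09 is typically negative for small/moderate x (Li(x) overestimates), though Littlewood's theorem shows this sign changes infinitely often.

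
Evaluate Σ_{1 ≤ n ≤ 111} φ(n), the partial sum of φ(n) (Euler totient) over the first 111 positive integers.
Σ_{n ≤ 111} φ(n) = 3788

Compute φ(n) for each 1 ≤ n ≤ 111: φ(1) = 1, φ(2) = 1, φ(3) = 2, φ(4) = 2, φ(5) = 4, φ(6) = 2, φ(7) = 6, φ(8) = 4, φ(9) = 6, φ(10) = 4, φ(11) = 10, φ(12) = 4, φ(13) = 12, φ(14) = 6, φ(15) = 8, φ(16) = 8, φ(17) = 16, φ(18) = 6, φ(19) = 18, φ(20) = 8, φ(21) = 12, φ(22) = 10, φ(23) = 22, φ(24) = 8, φ(25) = 20, φ(26) = 12, φ(27) = 18, φ(28) = 12, φ(29) = 28, φ(30) = 8, φ(31) = 30, φ(32) = 16, φ(33) = 20, φ(34) = 16, φ(35) = 24, φ(36) = 12, φ(37) = 36, φ(38) = 18, φ(39) = 24, φ(40) = 16, φ(41) = 40, φ(42) = 12, φ(43) = 42, φ(44) = 20, φ(45) = 24, φ(46) = 22, φ(47) = 46, φ(48) = 16, φ(49) = 42, φ(50) = 20, φ(51) = 32, φ(52) = 24, φ(53) = 52, φ(54) = 18, φ(55) = 40, φ(56) = 24, φ(57) = 36, φ(58) = 28, φ(59) = 58, φ(60) = 16, φ(61) = 60, φ(62) = 30, φ(63) = 36, φ(64) = 32, φ(65) = 48, φ(66) = 20, φ(67) = 66, φ(68) = 32, φ(69) = 44, φ(70) = 24, φ(71) = 70, φ(72) = 24, φ(73) = 72, φ(74) = 36, φ(75) = 40, φ(76) = 36, φ(77) = 60, φ(78) = 24, φ(79) = 78, φ(80) = 32, φ(81) = 54, φ(82) = 40, φ(83) = 82, φ(84) = 24, φ(85) = 64, φ(86) = 42, φ(87) = 56, φ(88) = 40, φ(89) = 88, φ(90) = 24, φ(91) = 72, φ(92) = 44, φ(93) = 60, φ(94) = 46, φ(95) = 72, φ(96) = 32, φ(97) = 96, φ(98) = 42, φ(99) = 60, φ(100) = 40, φ(101) = 100, φ(102) = 32, φ(103) = 102, φ(104) = 48, φ(105) = 48, φ(106) = 52, φ(107) = 106, φ(108) = 36, φ(109) = 108, φ(110) = 40, φ(111) = 72. Summing all 111 values: 3788. (Average order: Σ_{n ≤ x} φ(n) ~ (3/π²) x². For x = 111, (3/π²)·111² ≈ 3745.13.)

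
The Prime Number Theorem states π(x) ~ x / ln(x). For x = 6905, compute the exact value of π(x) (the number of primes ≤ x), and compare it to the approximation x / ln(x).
π(6905) = 887;  x/ln(x) ≈ 781.11;  relative error ≈ 11.94%.

Directly count primes up to 6905: π(6905) = 887. The PNT approximation gives 6905/ln(6905) ≈ 6905/8.84000 ≈ 781.11. Relative error (π(x) − x/ln(x)) / π(x) ≈ 11.94%; the approximation is known to undercount slightly (Li(x) is a better estimate).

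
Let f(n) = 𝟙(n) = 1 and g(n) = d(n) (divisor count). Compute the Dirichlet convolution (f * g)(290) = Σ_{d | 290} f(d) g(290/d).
(𝟙 * d)(290) = 27

Divisors of 290: [1, 2, 5, 10, 29, 58, 145, 290]. For each d | 290:
  d = 1: 𝟙(1) · d(290/1) = 1 · 8 = 8
  d = 2: 𝟙(2) · d(290/2) = 1 · 4 = 4
  d = 5: 𝟙(5) · d(290/5) = 1 · 4 = 4
  d = 10: 𝟙(10) · d(290/10) = 1 · 2 = 2
  d = 29: 𝟙(29) · d(290/29) = 1 · 4 = 4
  d = 58: 𝟙(58) · d(290/58) = 1 · 2 = 2
  d = 145: 𝟙(145) · d(290/145) = 1 · 2 = 2
  d = 290: 𝟙(290) · d(290/290) = 1 · 1 = 1
Summing: (𝟙 * d)(290) = 8 + 4 + 4 + 2 + 4 + 2 + 2 + 1 = 27.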